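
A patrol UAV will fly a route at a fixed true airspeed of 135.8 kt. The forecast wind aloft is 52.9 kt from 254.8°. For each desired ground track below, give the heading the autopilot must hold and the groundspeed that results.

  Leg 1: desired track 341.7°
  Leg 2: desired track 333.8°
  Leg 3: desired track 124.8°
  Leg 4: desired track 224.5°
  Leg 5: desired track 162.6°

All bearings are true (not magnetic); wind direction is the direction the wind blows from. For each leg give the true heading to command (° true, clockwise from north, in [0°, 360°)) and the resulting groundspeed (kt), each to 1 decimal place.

Leg 1: heading=318.8°, groundspeed=122.2 kt
Leg 2: heading=311.3°, groundspeed=115.4 kt
Leg 3: heading=142.2°, groundspeed=163.6 kt
Leg 4: heading=235.8°, groundspeed=87.5 kt
Leg 5: heading=185.5°, groundspeed=127.1 kt

Leg 1: desired track 341.7°; wind correction -22.9° → command heading 318.8°, groundspeed 122.2 kt
Leg 2: desired track 333.8°; wind correction -22.5° → command heading 311.3°, groundspeed 115.4 kt
Leg 3: desired track 124.8°; wind correction +17.4° → command heading 142.2°, groundspeed 163.6 kt
Leg 4: desired track 224.5°; wind correction +11.3° → command heading 235.8°, groundspeed 87.5 kt
Leg 5: desired track 162.6°; wind correction +22.9° → command heading 185.5°, groundspeed 127.1 kt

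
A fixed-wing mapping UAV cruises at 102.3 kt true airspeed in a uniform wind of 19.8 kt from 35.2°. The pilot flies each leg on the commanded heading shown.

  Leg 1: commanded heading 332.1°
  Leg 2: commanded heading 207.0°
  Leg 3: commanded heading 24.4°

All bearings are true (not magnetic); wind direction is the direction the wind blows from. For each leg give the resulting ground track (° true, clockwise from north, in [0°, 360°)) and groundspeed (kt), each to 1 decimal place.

Leg 1: heading 332.1°; drift -10.7° → track 321.4°, groundspeed 95.0 kt
Leg 2: heading 207.0°; drift +1.3° → track 208.3°, groundspeed 121.9 kt
Leg 3: heading 24.4°; drift -2.6° → track 21.8°, groundspeed 82.9 kt

Leg 1: track=321.4°, groundspeed=95.0 kt
Leg 2: track=208.3°, groundspeed=121.9 kt
Leg 3: track=21.8°, groundspeed=82.9 kt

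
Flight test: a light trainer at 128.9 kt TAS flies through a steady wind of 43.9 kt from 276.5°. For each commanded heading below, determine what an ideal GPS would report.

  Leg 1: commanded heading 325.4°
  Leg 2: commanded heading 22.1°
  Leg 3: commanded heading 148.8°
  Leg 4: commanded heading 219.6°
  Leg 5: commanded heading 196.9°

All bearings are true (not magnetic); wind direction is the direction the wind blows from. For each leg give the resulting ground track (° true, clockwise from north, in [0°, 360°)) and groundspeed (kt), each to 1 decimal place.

Leg 1: track=343.7°, groundspeed=105.4 kt
Leg 2: track=38.8°, groundspeed=146.9 kt
Leg 3: track=136.2°, groundspeed=159.6 kt
Leg 4: track=200.3°, groundspeed=111.2 kt
Leg 5: track=177.3°, groundspeed=128.5 kt

Leg 1: heading 325.4°; drift +18.3° → track 343.7°, groundspeed 105.4 kt
Leg 2: heading 22.1°; drift +16.7° → track 38.8°, groundspeed 146.9 kt
Leg 3: heading 148.8°; drift -12.6° → track 136.2°, groundspeed 159.6 kt
Leg 4: heading 219.6°; drift -19.3° → track 200.3°, groundspeed 111.2 kt
Leg 5: heading 196.9°; drift -19.6° → track 177.3°, groundspeed 128.5 kt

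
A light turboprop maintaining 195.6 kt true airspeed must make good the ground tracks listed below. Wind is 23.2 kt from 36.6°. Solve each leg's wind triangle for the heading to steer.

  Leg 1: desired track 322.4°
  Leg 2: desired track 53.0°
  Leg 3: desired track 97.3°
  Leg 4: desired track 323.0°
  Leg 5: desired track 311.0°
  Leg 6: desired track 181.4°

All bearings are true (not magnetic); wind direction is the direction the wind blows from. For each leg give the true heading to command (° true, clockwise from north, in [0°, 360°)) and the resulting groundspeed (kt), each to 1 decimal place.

Leg 1: heading=329.0°, groundspeed=188.0 kt
Leg 2: heading=51.1°, groundspeed=173.2 kt
Leg 3: heading=91.4°, groundspeed=183.2 kt
Leg 4: heading=329.5°, groundspeed=187.8 kt
Leg 5: heading=317.8°, groundspeed=192.4 kt
Leg 6: heading=177.5°, groundspeed=214.1 kt

Leg 1: desired track 322.4°; wind correction +6.6° → command heading 329.0°, groundspeed 188.0 kt
Leg 2: desired track 53.0°; wind correction -1.9° → command heading 51.1°, groundspeed 173.2 kt
Leg 3: desired track 97.3°; wind correction -5.9° → command heading 91.4°, groundspeed 183.2 kt
Leg 4: desired track 323.0°; wind correction +6.5° → command heading 329.5°, groundspeed 187.8 kt
Leg 5: desired track 311.0°; wind correction +6.8° → command heading 317.8°, groundspeed 192.4 kt
Leg 6: desired track 181.4°; wind correction -3.9° → command heading 177.5°, groundspeed 214.1 kt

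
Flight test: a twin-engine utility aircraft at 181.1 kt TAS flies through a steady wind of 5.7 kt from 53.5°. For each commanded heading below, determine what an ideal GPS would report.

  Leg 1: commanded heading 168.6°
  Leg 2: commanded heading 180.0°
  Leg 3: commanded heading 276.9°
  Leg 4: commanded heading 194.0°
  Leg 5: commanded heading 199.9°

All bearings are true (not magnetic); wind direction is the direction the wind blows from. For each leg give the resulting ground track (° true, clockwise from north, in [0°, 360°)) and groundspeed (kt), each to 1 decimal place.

Leg 1: track=170.2°, groundspeed=183.6 kt
Leg 2: track=181.4°, groundspeed=184.5 kt
Leg 3: track=275.7°, groundspeed=185.3 kt
Leg 4: track=195.1°, groundspeed=185.5 kt
Leg 5: track=200.9°, groundspeed=185.9 kt

Leg 1: heading 168.6°; drift +1.6° → track 170.2°, groundspeed 183.6 kt
Leg 2: heading 180.0°; drift +1.4° → track 181.4°, groundspeed 184.5 kt
Leg 3: heading 276.9°; drift -1.2° → track 275.7°, groundspeed 185.3 kt
Leg 4: heading 194.0°; drift +1.1° → track 195.1°, groundspeed 185.5 kt
Leg 5: heading 199.9°; drift +1.0° → track 200.9°, groundspeed 185.9 kt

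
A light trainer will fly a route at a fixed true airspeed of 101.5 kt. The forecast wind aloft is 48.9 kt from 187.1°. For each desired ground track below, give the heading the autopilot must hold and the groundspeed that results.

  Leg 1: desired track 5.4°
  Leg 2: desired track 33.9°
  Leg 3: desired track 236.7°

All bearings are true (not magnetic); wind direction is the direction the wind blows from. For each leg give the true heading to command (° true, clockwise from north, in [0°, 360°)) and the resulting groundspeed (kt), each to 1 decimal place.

Leg 1: desired track 5.4°; wind correction -0.8° → command heading 4.6°, groundspeed 150.4 kt
Leg 2: desired track 33.9°; wind correction +12.5° → command heading 46.4°, groundspeed 142.7 kt
Leg 3: desired track 236.7°; wind correction -21.5° → command heading 215.2°, groundspeed 62.7 kt

Leg 1: heading=4.6°, groundspeed=150.4 kt
Leg 2: heading=46.4°, groundspeed=142.7 kt
Leg 3: heading=215.2°, groundspeed=62.7 kt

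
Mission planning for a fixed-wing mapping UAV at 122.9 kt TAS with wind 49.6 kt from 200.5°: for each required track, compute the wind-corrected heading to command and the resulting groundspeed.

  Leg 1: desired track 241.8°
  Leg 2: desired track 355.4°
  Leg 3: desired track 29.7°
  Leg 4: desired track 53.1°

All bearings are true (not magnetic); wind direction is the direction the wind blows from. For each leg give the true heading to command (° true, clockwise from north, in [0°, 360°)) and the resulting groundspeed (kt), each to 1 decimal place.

Leg 1: heading=226.4°, groundspeed=81.2 kt
Leg 2: heading=345.5°, groundspeed=166.0 kt
Leg 3: heading=33.4°, groundspeed=171.6 kt
Leg 4: heading=65.7°, groundspeed=161.7 kt

Leg 1: desired track 241.8°; wind correction -15.4° → command heading 226.4°, groundspeed 81.2 kt
Leg 2: desired track 355.4°; wind correction -9.9° → command heading 345.5°, groundspeed 166.0 kt
Leg 3: desired track 29.7°; wind correction +3.7° → command heading 33.4°, groundspeed 171.6 kt
Leg 4: desired track 53.1°; wind correction +12.6° → command heading 65.7°, groundspeed 161.7 kt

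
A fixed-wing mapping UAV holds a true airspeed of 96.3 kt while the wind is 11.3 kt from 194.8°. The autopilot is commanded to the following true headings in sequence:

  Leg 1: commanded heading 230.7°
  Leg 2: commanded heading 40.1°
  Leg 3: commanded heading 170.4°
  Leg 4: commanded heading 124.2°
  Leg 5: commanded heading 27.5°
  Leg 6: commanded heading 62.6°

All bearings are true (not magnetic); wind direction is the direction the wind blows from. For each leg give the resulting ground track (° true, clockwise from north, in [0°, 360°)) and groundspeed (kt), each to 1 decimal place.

Leg 1: track=235.0°, groundspeed=87.4 kt
Leg 2: track=37.5°, groundspeed=106.6 kt
Leg 3: track=167.3°, groundspeed=86.1 kt
Leg 4: track=117.6°, groundspeed=93.2 kt
Leg 5: track=26.2°, groundspeed=107.4 kt
Leg 6: track=58.0°, groundspeed=104.2 kt

Leg 1: heading 230.7°; drift +4.3° → track 235.0°, groundspeed 87.4 kt
Leg 2: heading 40.1°; drift -2.6° → track 37.5°, groundspeed 106.6 kt
Leg 3: heading 170.4°; drift -3.1° → track 167.3°, groundspeed 86.1 kt
Leg 4: heading 124.2°; drift -6.6° → track 117.6°, groundspeed 93.2 kt
Leg 5: heading 27.5°; drift -1.3° → track 26.2°, groundspeed 107.4 kt
Leg 6: heading 62.6°; drift -4.6° → track 58.0°, groundspeed 104.2 kt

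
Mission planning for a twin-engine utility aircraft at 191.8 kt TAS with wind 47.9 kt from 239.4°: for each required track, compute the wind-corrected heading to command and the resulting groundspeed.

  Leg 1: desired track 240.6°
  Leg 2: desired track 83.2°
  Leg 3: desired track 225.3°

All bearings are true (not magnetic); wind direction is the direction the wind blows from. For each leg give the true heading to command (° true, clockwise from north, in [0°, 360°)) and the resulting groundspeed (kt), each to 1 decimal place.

Leg 1: heading=240.3°, groundspeed=143.9 kt
Leg 2: heading=89.0°, groundspeed=234.7 kt
Leg 3: heading=228.8°, groundspeed=145.0 kt

Leg 1: desired track 240.6°; wind correction -0.3° → command heading 240.3°, groundspeed 143.9 kt
Leg 2: desired track 83.2°; wind correction +5.8° → command heading 89.0°, groundspeed 234.7 kt
Leg 3: desired track 225.3°; wind correction +3.5° → command heading 228.8°, groundspeed 145.0 kt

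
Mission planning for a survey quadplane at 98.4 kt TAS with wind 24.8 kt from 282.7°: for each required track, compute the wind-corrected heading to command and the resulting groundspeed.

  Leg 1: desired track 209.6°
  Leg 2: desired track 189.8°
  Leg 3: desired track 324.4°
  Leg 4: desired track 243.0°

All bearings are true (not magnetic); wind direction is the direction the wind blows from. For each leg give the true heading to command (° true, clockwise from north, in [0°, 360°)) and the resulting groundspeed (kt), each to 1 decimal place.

Leg 1: heading=223.6°, groundspeed=88.3 kt
Leg 2: heading=204.4°, groundspeed=96.5 kt
Leg 3: heading=314.7°, groundspeed=78.5 kt
Leg 4: heading=252.3°, groundspeed=78.0 kt

Leg 1: desired track 209.6°; wind correction +14.0° → command heading 223.6°, groundspeed 88.3 kt
Leg 2: desired track 189.8°; wind correction +14.6° → command heading 204.4°, groundspeed 96.5 kt
Leg 3: desired track 324.4°; wind correction -9.7° → command heading 314.7°, groundspeed 78.5 kt
Leg 4: desired track 243.0°; wind correction +9.3° → command heading 252.3°, groundspeed 78.0 kt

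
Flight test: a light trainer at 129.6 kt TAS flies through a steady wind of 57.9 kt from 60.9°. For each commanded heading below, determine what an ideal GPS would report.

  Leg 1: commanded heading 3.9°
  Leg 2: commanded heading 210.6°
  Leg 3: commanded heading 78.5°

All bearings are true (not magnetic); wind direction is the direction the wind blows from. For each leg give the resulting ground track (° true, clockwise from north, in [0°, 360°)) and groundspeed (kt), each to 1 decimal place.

Leg 1: track=337.6°, groundspeed=109.4 kt
Leg 2: track=219.8°, groundspeed=182.0 kt
Leg 3: track=91.7°, groundspeed=76.4 kt

Leg 1: heading 3.9°; drift -26.3° → track 337.6°, groundspeed 109.4 kt
Leg 2: heading 210.6°; drift +9.2° → track 219.8°, groundspeed 182.0 kt
Leg 3: heading 78.5°; drift +13.2° → track 91.7°, groundspeed 76.4 kt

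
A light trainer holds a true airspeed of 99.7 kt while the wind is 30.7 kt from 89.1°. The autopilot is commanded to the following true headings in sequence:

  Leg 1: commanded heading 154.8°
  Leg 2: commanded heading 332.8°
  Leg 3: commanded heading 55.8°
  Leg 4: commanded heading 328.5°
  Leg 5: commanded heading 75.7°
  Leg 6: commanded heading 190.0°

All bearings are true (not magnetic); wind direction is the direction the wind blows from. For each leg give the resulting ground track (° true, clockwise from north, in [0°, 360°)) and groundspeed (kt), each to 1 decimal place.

Leg 1: track=172.6°, groundspeed=91.5 kt
Leg 2: track=319.1°, groundspeed=116.6 kt
Leg 3: track=43.0°, groundspeed=75.9 kt
Leg 4: track=315.6°, groundspeed=118.3 kt
Leg 5: track=69.9°, groundspeed=70.2 kt
Leg 6: track=205.9°, groundspeed=109.7 kt

Leg 1: heading 154.8°; drift +17.8° → track 172.6°, groundspeed 91.5 kt
Leg 2: heading 332.8°; drift -13.7° → track 319.1°, groundspeed 116.6 kt
Leg 3: heading 55.8°; drift -12.8° → track 43.0°, groundspeed 75.9 kt
Leg 4: heading 328.5°; drift -12.9° → track 315.6°, groundspeed 118.3 kt
Leg 5: heading 75.7°; drift -5.8° → track 69.9°, groundspeed 70.2 kt
Leg 6: heading 190.0°; drift +15.9° → track 205.9°, groundspeed 109.7 kt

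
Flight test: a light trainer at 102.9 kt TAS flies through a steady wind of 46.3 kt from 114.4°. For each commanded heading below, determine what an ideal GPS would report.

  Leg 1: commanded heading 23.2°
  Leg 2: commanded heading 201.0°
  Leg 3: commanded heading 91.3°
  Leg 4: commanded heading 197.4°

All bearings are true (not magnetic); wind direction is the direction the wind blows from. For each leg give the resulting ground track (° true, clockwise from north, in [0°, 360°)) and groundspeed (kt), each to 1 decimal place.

Leg 1: track=359.2°, groundspeed=113.7 kt
Leg 2: track=225.8°, groundspeed=110.3 kt
Leg 3: track=74.5°, groundspeed=63.0 kt
Leg 4: track=222.7°, groundspeed=107.6 kt

Leg 1: heading 23.2°; drift -24.0° → track 359.2°, groundspeed 113.7 kt
Leg 2: heading 201.0°; drift +24.8° → track 225.8°, groundspeed 110.3 kt
Leg 3: heading 91.3°; drift -16.8° → track 74.5°, groundspeed 63.0 kt
Leg 4: heading 197.4°; drift +25.3° → track 222.7°, groundspeed 107.6 kt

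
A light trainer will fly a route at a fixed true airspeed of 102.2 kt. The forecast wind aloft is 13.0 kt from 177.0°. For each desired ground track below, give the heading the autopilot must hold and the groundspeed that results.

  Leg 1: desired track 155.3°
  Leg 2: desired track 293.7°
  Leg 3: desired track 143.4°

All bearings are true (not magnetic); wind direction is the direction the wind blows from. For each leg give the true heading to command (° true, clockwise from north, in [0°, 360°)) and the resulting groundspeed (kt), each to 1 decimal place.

Leg 1: desired track 155.3°; wind correction +2.7° → command heading 158.0°, groundspeed 90.0 kt
Leg 2: desired track 293.7°; wind correction -6.5° → command heading 287.2°, groundspeed 107.4 kt
Leg 3: desired track 143.4°; wind correction +4.0° → command heading 147.4°, groundspeed 91.1 kt

Leg 1: heading=158.0°, groundspeed=90.0 kt
Leg 2: heading=287.2°, groundspeed=107.4 kt
Leg 3: heading=147.4°, groundspeed=91.1 kt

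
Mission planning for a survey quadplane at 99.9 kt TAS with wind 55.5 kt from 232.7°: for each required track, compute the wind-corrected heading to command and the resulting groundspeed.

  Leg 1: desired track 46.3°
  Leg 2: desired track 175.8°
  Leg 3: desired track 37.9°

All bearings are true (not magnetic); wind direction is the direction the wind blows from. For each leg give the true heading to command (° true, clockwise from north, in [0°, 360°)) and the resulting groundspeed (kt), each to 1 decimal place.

Leg 1: desired track 46.3°; wind correction -3.6° → command heading 42.7°, groundspeed 154.9 kt
Leg 2: desired track 175.8°; wind correction +27.7° → command heading 203.5°, groundspeed 58.1 kt
Leg 3: desired track 37.9°; wind correction -8.2° → command heading 29.7°, groundspeed 152.5 kt

Leg 1: heading=42.7°, groundspeed=154.9 kt
Leg 2: heading=203.5°, groundspeed=58.1 kt
Leg 3: heading=29.7°, groundspeed=152.5 kt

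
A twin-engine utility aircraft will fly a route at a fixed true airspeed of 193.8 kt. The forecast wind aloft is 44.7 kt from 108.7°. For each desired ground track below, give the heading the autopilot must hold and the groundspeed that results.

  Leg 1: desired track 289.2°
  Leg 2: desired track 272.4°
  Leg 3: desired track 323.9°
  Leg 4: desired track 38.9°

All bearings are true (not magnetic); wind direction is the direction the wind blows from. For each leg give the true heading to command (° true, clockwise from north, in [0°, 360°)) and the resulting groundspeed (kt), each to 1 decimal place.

Leg 1: heading=289.3°, groundspeed=238.5 kt
Leg 2: heading=268.7°, groundspeed=236.3 kt
Leg 3: heading=331.5°, groundspeed=228.6 kt
Leg 4: heading=51.4°, groundspeed=173.8 kt

Leg 1: desired track 289.2°; wind correction +0.1° → command heading 289.3°, groundspeed 238.5 kt
Leg 2: desired track 272.4°; wind correction -3.7° → command heading 268.7°, groundspeed 236.3 kt
Leg 3: desired track 323.9°; wind correction +7.6° → command heading 331.5°, groundspeed 228.6 kt
Leg 4: desired track 38.9°; wind correction +12.5° → command heading 51.4°, groundspeed 173.8 kt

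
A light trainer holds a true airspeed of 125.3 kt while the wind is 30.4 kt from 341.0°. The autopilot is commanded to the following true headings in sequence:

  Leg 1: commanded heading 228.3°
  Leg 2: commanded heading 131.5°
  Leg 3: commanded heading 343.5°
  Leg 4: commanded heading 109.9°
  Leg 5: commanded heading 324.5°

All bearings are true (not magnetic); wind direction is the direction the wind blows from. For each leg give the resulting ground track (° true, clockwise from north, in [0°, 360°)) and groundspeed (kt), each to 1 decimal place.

Leg 1: track=216.7°, groundspeed=139.9 kt
Leg 2: track=137.1°, groundspeed=152.5 kt
Leg 3: track=344.3°, groundspeed=94.9 kt
Leg 4: track=119.2°, groundspeed=146.3 kt
Leg 5: track=319.4°, groundspeed=96.5 kt

Leg 1: heading 228.3°; drift -11.6° → track 216.7°, groundspeed 139.9 kt
Leg 2: heading 131.5°; drift +5.6° → track 137.1°, groundspeed 152.5 kt
Leg 3: heading 343.5°; drift +0.8° → track 344.3°, groundspeed 94.9 kt
Leg 4: heading 109.9°; drift +9.3° → track 119.2°, groundspeed 146.3 kt
Leg 5: heading 324.5°; drift -5.1° → track 319.4°, groundspeed 96.5 kt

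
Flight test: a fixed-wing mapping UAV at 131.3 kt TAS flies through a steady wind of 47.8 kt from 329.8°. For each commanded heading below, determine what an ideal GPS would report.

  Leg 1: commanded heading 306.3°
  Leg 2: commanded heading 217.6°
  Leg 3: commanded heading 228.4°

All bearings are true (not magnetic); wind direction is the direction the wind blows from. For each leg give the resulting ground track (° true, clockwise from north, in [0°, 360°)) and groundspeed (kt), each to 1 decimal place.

Leg 1: heading 306.3°; drift -12.3° → track 294.0°, groundspeed 89.5 kt
Leg 2: heading 217.6°; drift -16.5° → track 201.1°, groundspeed 155.8 kt
Leg 3: heading 228.4°; drift -18.4° → track 210.0°, groundspeed 148.3 kt

Leg 1: track=294.0°, groundspeed=89.5 kt
Leg 2: track=201.1°, groundspeed=155.8 kt
Leg 3: track=210.0°, groundspeed=148.3 kt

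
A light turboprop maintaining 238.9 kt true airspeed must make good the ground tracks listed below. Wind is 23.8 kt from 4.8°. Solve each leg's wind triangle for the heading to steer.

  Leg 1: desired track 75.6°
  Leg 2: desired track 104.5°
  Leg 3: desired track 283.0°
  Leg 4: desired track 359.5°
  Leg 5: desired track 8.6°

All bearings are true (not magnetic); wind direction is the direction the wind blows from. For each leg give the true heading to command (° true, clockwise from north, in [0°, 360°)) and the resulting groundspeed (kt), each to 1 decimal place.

Leg 1: heading=70.2°, groundspeed=230.0 kt
Leg 2: heading=98.9°, groundspeed=241.8 kt
Leg 3: heading=288.7°, groundspeed=234.3 kt
Leg 4: heading=0.0°, groundspeed=215.2 kt
Leg 5: heading=8.2°, groundspeed=215.1 kt

Leg 1: desired track 75.6°; wind correction -5.4° → command heading 70.2°, groundspeed 230.0 kt
Leg 2: desired track 104.5°; wind correction -5.6° → command heading 98.9°, groundspeed 241.8 kt
Leg 3: desired track 283.0°; wind correction +5.7° → command heading 288.7°, groundspeed 234.3 kt
Leg 4: desired track 359.5°; wind correction +0.5° → command heading 0.0°, groundspeed 215.2 kt
Leg 5: desired track 8.6°; wind correction -0.4° → command heading 8.2°, groundspeed 215.1 kt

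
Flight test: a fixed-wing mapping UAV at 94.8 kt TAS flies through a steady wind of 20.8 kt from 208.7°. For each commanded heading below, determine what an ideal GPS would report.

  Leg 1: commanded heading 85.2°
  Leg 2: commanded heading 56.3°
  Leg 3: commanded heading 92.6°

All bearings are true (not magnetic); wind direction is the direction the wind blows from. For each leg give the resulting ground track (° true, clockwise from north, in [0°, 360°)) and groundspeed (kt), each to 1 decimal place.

Leg 1: track=75.9°, groundspeed=107.7 kt
Leg 2: track=51.4°, groundspeed=113.6 kt
Leg 3: track=82.4°, groundspeed=105.6 kt

Leg 1: heading 85.2°; drift -9.3° → track 75.9°, groundspeed 107.7 kt
Leg 2: heading 56.3°; drift -4.9° → track 51.4°, groundspeed 113.6 kt
Leg 3: heading 92.6°; drift -10.2° → track 82.4°, groundspeed 105.6 kt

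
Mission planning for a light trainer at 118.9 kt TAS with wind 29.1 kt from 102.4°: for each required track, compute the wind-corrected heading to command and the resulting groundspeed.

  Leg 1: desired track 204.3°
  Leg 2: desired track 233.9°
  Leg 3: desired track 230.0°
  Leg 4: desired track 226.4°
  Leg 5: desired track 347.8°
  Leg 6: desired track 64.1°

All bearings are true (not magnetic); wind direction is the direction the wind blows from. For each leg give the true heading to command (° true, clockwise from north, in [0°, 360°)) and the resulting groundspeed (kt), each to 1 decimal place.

Leg 1: heading=190.4°, groundspeed=121.4 kt
Leg 2: heading=223.3°, groundspeed=136.2 kt
Leg 3: heading=218.8°, groundspeed=134.4 kt
Leg 4: heading=214.7°, groundspeed=132.7 kt
Leg 5: heading=0.7°, groundspeed=128.0 kt
Leg 6: heading=72.8°, groundspeed=94.7 kt

Leg 1: desired track 204.3°; wind correction -13.9° → command heading 190.4°, groundspeed 121.4 kt
Leg 2: desired track 233.9°; wind correction -10.6° → command heading 223.3°, groundspeed 136.2 kt
Leg 3: desired track 230.0°; wind correction -11.2° → command heading 218.8°, groundspeed 134.4 kt
Leg 4: desired track 226.4°; wind correction -11.7° → command heading 214.7°, groundspeed 132.7 kt
Leg 5: desired track 347.8°; wind correction +12.9° → command heading 0.7°, groundspeed 128.0 kt
Leg 6: desired track 64.1°; wind correction +8.7° → command heading 72.8°, groundspeed 94.7 kt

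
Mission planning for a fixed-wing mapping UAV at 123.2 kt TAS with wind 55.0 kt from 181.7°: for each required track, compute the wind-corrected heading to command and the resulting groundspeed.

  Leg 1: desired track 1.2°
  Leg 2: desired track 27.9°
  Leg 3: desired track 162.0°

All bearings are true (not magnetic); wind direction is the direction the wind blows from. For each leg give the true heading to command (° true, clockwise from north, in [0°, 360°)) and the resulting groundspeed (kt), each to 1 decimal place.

Leg 1: heading=1.0°, groundspeed=178.2 kt
Leg 2: heading=39.3°, groundspeed=170.1 kt
Leg 3: heading=170.7°, groundspeed=70.0 kt

Leg 1: desired track 1.2°; wind correction -0.2° → command heading 1.0°, groundspeed 178.2 kt
Leg 2: desired track 27.9°; wind correction +11.4° → command heading 39.3°, groundspeed 170.1 kt
Leg 3: desired track 162.0°; wind correction +8.7° → command heading 170.7°, groundspeed 70.0 kt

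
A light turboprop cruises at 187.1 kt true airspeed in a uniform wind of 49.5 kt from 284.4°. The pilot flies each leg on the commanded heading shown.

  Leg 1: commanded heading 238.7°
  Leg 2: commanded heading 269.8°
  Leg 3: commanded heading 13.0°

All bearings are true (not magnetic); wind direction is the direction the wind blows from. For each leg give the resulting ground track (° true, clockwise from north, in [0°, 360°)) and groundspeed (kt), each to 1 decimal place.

Leg 1: track=225.6°, groundspeed=156.6 kt
Leg 2: track=264.7°, groundspeed=139.8 kt
Leg 3: track=27.9°, groundspeed=192.4 kt

Leg 1: heading 238.7°; drift -13.1° → track 225.6°, groundspeed 156.6 kt
Leg 2: heading 269.8°; drift -5.1° → track 264.7°, groundspeed 139.8 kt
Leg 3: heading 13.0°; drift +14.9° → track 27.9°, groundspeed 192.4 kt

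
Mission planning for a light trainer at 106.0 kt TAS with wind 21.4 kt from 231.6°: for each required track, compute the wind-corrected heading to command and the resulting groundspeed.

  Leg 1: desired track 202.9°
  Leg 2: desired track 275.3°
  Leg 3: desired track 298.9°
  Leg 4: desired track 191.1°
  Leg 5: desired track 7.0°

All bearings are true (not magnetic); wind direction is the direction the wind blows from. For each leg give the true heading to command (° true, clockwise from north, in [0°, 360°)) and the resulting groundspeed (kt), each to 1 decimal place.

Leg 1: desired track 202.9°; wind correction +5.6° → command heading 208.5°, groundspeed 86.7 kt
Leg 2: desired track 275.3°; wind correction -8.0° → command heading 267.3°, groundspeed 89.5 kt
Leg 3: desired track 298.9°; wind correction -10.7° → command heading 288.2°, groundspeed 95.9 kt
Leg 4: desired track 191.1°; wind correction +7.5° → command heading 198.6°, groundspeed 88.8 kt
Leg 5: desired track 7.0°; wind correction -8.1° → command heading 358.9°, groundspeed 120.2 kt

Leg 1: heading=208.5°, groundspeed=86.7 kt
Leg 2: heading=267.3°, groundspeed=89.5 kt
Leg 3: heading=288.2°, groundspeed=95.9 kt
Leg 4: heading=198.6°, groundspeed=88.8 kt
Leg 5: heading=358.9°, groundspeed=120.2 kt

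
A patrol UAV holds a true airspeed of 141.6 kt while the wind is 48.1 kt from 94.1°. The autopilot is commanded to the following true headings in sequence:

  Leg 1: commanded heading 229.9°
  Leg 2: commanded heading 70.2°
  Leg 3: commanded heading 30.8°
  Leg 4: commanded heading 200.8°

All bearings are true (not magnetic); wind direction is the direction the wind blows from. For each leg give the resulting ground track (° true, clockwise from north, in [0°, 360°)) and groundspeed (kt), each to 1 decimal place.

Leg 1: heading 229.9°; drift +10.8° → track 240.7°, groundspeed 179.2 kt
Leg 2: heading 70.2°; drift -11.3° → track 58.9°, groundspeed 99.6 kt
Leg 3: heading 30.8°; drift -19.7° → track 11.1°, groundspeed 127.5 kt
Leg 4: heading 200.8°; drift +16.5° → track 217.3°, groundspeed 162.1 kt

Leg 1: track=240.7°, groundspeed=179.2 kt
Leg 2: track=58.9°, groundspeed=99.6 kt
Leg 3: track=11.1°, groundspeed=127.5 kt
Leg 4: track=217.3°, groundspeed=162.1 kt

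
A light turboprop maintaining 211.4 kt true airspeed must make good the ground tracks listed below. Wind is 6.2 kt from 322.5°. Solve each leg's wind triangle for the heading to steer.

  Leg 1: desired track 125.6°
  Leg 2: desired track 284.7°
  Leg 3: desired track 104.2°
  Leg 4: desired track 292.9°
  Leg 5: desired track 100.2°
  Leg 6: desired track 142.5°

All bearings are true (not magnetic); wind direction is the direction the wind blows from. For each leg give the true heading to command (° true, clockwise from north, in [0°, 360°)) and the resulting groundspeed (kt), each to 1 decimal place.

Leg 1: desired track 125.6°; wind correction -0.5° → command heading 125.1°, groundspeed 217.3 kt
Leg 2: desired track 284.7°; wind correction +1.0° → command heading 285.7°, groundspeed 206.5 kt
Leg 3: desired track 104.2°; wind correction -1.0° → command heading 103.2°, groundspeed 216.2 kt
Leg 4: desired track 292.9°; wind correction +0.8° → command heading 293.7°, groundspeed 206.0 kt
Leg 5: desired track 100.2°; wind correction -1.1° → command heading 99.1°, groundspeed 215.9 kt
Leg 6: desired track 142.5°; wind correction +0.0° → command heading 142.5°, groundspeed 217.6 kt

Leg 1: heading=125.1°, groundspeed=217.3 kt
Leg 2: heading=285.7°, groundspeed=206.5 kt
Leg 3: heading=103.2°, groundspeed=216.2 kt
Leg 4: heading=293.7°, groundspeed=206.0 kt
Leg 5: heading=99.1°, groundspeed=215.9 kt
Leg 6: heading=142.5°, groundspeed=217.6 kt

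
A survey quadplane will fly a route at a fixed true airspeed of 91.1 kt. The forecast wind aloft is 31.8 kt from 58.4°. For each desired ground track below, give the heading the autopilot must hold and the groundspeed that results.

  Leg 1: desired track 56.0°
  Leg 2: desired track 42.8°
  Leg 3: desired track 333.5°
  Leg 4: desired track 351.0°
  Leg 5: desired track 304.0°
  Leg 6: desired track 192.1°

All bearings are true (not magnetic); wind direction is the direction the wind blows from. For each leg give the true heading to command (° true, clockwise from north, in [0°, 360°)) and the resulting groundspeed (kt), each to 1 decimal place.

Leg 1: heading=56.8°, groundspeed=59.3 kt
Leg 2: heading=48.2°, groundspeed=60.1 kt
Leg 3: heading=353.8°, groundspeed=82.6 kt
Leg 4: heading=9.8°, groundspeed=74.0 kt
Leg 5: heading=322.5°, groundspeed=99.5 kt
Leg 6: heading=177.5°, groundspeed=110.1 kt

Leg 1: desired track 56.0°; wind correction +0.8° → command heading 56.8°, groundspeed 59.3 kt
Leg 2: desired track 42.8°; wind correction +5.4° → command heading 48.2°, groundspeed 60.1 kt
Leg 3: desired track 333.5°; wind correction +20.3° → command heading 353.8°, groundspeed 82.6 kt
Leg 4: desired track 351.0°; wind correction +18.8° → command heading 9.8°, groundspeed 74.0 kt
Leg 5: desired track 304.0°; wind correction +18.5° → command heading 322.5°, groundspeed 99.5 kt
Leg 6: desired track 192.1°; wind correction -14.6° → command heading 177.5°, groundspeed 110.1 kt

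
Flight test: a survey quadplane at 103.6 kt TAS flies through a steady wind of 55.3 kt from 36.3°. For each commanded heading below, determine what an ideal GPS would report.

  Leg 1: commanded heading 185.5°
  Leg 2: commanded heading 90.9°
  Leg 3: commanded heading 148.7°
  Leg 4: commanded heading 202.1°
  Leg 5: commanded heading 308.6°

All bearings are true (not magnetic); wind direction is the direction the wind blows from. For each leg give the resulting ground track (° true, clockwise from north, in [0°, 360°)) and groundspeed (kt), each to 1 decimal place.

Leg 1: track=196.1°, groundspeed=153.7 kt
Leg 2: track=123.1°, groundspeed=84.6 kt
Leg 3: track=171.0°, groundspeed=134.7 kt
Leg 4: track=207.0°, groundspeed=157.8 kt
Leg 5: track=280.0°, groundspeed=115.5 kt

Leg 1: heading 185.5°; drift +10.6° → track 196.1°, groundspeed 153.7 kt
Leg 2: heading 90.9°; drift +32.2° → track 123.1°, groundspeed 84.6 kt
Leg 3: heading 148.7°; drift +22.3° → track 171.0°, groundspeed 134.7 kt
Leg 4: heading 202.1°; drift +4.9° → track 207.0°, groundspeed 157.8 kt
Leg 5: heading 308.6°; drift -28.6° → track 280.0°, groundspeed 115.5 kt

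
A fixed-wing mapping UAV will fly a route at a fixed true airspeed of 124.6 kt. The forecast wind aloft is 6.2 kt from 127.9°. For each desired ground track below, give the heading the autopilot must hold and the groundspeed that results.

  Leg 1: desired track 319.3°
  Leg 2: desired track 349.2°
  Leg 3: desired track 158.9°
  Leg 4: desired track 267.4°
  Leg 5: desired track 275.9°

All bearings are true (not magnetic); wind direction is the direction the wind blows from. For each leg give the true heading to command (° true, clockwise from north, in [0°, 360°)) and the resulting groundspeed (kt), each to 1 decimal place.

Leg 1: heading=319.9°, groundspeed=130.7 kt
Leg 2: heading=351.1°, groundspeed=129.2 kt
Leg 3: heading=157.4°, groundspeed=119.2 kt
Leg 4: heading=265.5°, groundspeed=129.2 kt
Leg 5: heading=274.4°, groundspeed=129.8 kt

Leg 1: desired track 319.3°; wind correction +0.6° → command heading 319.9°, groundspeed 130.7 kt
Leg 2: desired track 349.2°; wind correction +1.9° → command heading 351.1°, groundspeed 129.2 kt
Leg 3: desired track 158.9°; wind correction -1.5° → command heading 157.4°, groundspeed 119.2 kt
Leg 4: desired track 267.4°; wind correction -1.9° → command heading 265.5°, groundspeed 129.2 kt
Leg 5: desired track 275.9°; wind correction -1.5° → command heading 274.4°, groundspeed 129.8 kt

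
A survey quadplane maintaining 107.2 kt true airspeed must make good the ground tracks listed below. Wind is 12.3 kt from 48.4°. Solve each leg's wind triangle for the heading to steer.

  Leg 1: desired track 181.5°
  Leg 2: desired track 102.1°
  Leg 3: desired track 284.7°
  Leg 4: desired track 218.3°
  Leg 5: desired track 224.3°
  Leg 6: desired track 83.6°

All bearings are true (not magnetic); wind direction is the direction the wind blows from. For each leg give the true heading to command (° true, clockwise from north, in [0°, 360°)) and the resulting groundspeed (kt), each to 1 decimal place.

Leg 1: desired track 181.5°; wind correction -4.8° → command heading 176.7°, groundspeed 115.2 kt
Leg 2: desired track 102.1°; wind correction -5.3° → command heading 96.8°, groundspeed 99.5 kt
Leg 3: desired track 284.7°; wind correction +5.5° → command heading 290.2°, groundspeed 113.5 kt
Leg 4: desired track 218.3°; wind correction -1.2° → command heading 217.1°, groundspeed 119.3 kt
Leg 5: desired track 224.3°; wind correction -0.5° → command heading 223.8°, groundspeed 119.5 kt
Leg 6: desired track 83.6°; wind correction -3.8° → command heading 79.8°, groundspeed 96.9 kt

Leg 1: heading=176.7°, groundspeed=115.2 kt
Leg 2: heading=96.8°, groundspeed=99.5 kt
Leg 3: heading=290.2°, groundspeed=113.5 kt
Leg 4: heading=217.1°, groundspeed=119.3 kt
Leg 5: heading=223.8°, groundspeed=119.5 kt
Leg 6: heading=79.8°, groundspeed=96.9 kt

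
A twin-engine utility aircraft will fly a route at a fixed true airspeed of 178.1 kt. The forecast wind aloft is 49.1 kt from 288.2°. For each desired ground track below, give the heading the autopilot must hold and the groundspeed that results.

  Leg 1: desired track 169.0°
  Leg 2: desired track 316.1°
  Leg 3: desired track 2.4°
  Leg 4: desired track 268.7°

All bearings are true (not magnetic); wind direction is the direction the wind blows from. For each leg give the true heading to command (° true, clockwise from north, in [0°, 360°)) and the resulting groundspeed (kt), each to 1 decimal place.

Leg 1: desired track 169.0°; wind correction +13.9° → command heading 182.9°, groundspeed 196.8 kt
Leg 2: desired track 316.1°; wind correction -7.4° → command heading 308.7°, groundspeed 133.2 kt
Leg 3: desired track 2.4°; wind correction -15.4° → command heading 347.0°, groundspeed 158.4 kt
Leg 4: desired track 268.7°; wind correction +5.3° → command heading 274.0°, groundspeed 131.1 kt

Leg 1: heading=182.9°, groundspeed=196.8 kt
Leg 2: heading=308.7°, groundspeed=133.2 kt
Leg 3: heading=347.0°, groundspeed=158.4 kt
Leg 4: heading=274.0°, groundspeed=131.1 kt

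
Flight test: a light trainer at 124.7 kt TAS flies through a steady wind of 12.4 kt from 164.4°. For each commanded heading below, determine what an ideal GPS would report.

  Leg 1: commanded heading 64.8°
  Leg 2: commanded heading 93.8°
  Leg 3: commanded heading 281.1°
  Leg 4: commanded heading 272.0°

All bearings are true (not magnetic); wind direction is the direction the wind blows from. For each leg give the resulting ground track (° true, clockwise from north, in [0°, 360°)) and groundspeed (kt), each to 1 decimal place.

Leg 1: track=59.3°, groundspeed=127.4 kt
Leg 2: track=88.3°, groundspeed=121.1 kt
Leg 3: track=286.0°, groundspeed=130.7 kt
Leg 4: track=277.3°, groundspeed=129.0 kt

Leg 1: heading 64.8°; drift -5.5° → track 59.3°, groundspeed 127.4 kt
Leg 2: heading 93.8°; drift -5.5° → track 88.3°, groundspeed 121.1 kt
Leg 3: heading 281.1°; drift +4.9° → track 286.0°, groundspeed 130.7 kt
Leg 4: heading 272.0°; drift +5.3° → track 277.3°, groundspeed 129.0 kt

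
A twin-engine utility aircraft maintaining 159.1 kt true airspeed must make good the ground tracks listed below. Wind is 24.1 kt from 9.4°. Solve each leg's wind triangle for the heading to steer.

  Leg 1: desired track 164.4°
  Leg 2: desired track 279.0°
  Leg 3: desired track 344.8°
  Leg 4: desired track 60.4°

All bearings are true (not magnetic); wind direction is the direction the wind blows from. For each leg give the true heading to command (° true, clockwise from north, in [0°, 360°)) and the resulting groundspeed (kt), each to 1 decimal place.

Leg 1: heading=160.7°, groundspeed=180.6 kt
Leg 2: heading=287.7°, groundspeed=157.4 kt
Leg 3: heading=348.4°, groundspeed=136.9 kt
Leg 4: heading=53.6°, groundspeed=142.8 kt

Leg 1: desired track 164.4°; wind correction -3.7° → command heading 160.7°, groundspeed 180.6 kt
Leg 2: desired track 279.0°; wind correction +8.7° → command heading 287.7°, groundspeed 157.4 kt
Leg 3: desired track 344.8°; wind correction +3.6° → command heading 348.4°, groundspeed 136.9 kt
Leg 4: desired track 60.4°; wind correction -6.8° → command heading 53.6°, groundspeed 142.8 kt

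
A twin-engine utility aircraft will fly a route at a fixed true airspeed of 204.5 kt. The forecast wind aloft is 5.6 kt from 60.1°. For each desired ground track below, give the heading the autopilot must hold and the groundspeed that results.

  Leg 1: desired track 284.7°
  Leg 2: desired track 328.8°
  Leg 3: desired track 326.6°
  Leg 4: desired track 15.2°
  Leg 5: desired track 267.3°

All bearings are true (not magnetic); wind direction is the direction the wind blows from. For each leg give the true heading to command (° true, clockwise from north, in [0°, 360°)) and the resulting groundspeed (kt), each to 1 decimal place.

Leg 1: heading=285.8°, groundspeed=208.4 kt
Leg 2: heading=330.4°, groundspeed=204.6 kt
Leg 3: heading=328.2°, groundspeed=204.8 kt
Leg 4: heading=16.3°, groundspeed=200.5 kt
Leg 5: heading=268.0°, groundspeed=209.5 kt

Leg 1: desired track 284.7°; wind correction +1.1° → command heading 285.8°, groundspeed 208.4 kt
Leg 2: desired track 328.8°; wind correction +1.6° → command heading 330.4°, groundspeed 204.6 kt
Leg 3: desired track 326.6°; wind correction +1.6° → command heading 328.2°, groundspeed 204.8 kt
Leg 4: desired track 15.2°; wind correction +1.1° → command heading 16.3°, groundspeed 200.5 kt
Leg 5: desired track 267.3°; wind correction +0.7° → command heading 268.0°, groundspeed 209.5 kt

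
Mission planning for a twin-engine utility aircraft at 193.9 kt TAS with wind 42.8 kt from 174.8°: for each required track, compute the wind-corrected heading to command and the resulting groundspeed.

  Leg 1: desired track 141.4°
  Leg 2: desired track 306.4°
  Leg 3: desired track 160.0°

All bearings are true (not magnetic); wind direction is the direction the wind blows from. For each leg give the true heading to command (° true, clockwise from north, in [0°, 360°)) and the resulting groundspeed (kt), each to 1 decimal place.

Leg 1: desired track 141.4°; wind correction +7.0° → command heading 148.4°, groundspeed 156.7 kt
Leg 2: desired track 306.4°; wind correction -9.5° → command heading 296.9°, groundspeed 219.7 kt
Leg 3: desired track 160.0°; wind correction +3.2° → command heading 163.2°, groundspeed 152.2 kt

Leg 1: heading=148.4°, groundspeed=156.7 kt
Leg 2: heading=296.9°, groundspeed=219.7 kt
Leg 3: heading=163.2°, groundspeed=152.2 kt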